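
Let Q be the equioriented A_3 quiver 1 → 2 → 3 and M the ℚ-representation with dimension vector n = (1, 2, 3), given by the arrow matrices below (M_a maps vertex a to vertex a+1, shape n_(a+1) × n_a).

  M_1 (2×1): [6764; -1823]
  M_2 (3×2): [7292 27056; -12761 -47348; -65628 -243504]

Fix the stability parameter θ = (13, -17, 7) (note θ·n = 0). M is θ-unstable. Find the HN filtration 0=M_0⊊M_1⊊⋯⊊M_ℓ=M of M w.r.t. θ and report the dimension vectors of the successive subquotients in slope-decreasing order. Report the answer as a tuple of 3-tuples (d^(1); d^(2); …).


Interval decomposition of M: I[1,2], I[2,3], I[3,3]^2.
HN type (ℓ=3): μ^(1)=7; μ^(2)=-2; μ^(3)=-17

((0, 0, 3); (1, 1, 0); (0, 1, 0))


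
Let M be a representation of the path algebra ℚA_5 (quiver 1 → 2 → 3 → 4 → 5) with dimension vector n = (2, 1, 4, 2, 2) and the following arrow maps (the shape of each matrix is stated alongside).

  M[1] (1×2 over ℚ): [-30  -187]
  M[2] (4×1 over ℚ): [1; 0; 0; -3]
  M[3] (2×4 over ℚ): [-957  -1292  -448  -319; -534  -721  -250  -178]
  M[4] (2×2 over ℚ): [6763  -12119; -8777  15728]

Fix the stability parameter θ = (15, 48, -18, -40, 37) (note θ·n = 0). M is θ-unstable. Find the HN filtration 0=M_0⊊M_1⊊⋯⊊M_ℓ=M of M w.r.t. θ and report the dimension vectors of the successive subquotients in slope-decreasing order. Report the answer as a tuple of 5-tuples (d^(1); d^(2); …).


Interval decomposition of M: I[1,1], I[1,3], I[3,3], I[3,5]^2.
HN type (ℓ=4): μ^(1)=37; μ^(2)=15; μ^(3)=-18; μ^(4)=-29

((0, 0, 0, 0, 2); (2, 1, 1, 0, 0); (0, 0, 1, 0, 0); (0, 0, 2, 2, 0))


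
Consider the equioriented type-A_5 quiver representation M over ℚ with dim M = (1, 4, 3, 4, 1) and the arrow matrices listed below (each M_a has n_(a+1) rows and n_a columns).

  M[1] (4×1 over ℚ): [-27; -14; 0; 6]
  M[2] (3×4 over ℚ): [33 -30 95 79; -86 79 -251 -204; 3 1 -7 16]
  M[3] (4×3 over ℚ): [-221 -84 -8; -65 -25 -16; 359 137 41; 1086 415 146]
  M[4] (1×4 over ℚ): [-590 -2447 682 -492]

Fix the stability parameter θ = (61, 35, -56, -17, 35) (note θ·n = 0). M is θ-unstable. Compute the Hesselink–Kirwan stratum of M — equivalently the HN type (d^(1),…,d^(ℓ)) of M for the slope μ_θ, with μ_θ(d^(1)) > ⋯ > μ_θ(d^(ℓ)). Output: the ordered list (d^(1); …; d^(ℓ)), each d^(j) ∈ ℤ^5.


Barcode: M ≅ I[1,5], I[2,2], I[2,4]^2, I[4,4]. HN layers by μ_θ (4 steps, strictly decreasing):
  μ^(1)=35; μ^(2)=23/4; μ^(3)=-38/3; μ^(4)=-17

((0, 1, 0, 0, 1); (1, 1, 1, 1, 0); (0, 2, 2, 2, 0); (0, 0, 0, 1, 0))


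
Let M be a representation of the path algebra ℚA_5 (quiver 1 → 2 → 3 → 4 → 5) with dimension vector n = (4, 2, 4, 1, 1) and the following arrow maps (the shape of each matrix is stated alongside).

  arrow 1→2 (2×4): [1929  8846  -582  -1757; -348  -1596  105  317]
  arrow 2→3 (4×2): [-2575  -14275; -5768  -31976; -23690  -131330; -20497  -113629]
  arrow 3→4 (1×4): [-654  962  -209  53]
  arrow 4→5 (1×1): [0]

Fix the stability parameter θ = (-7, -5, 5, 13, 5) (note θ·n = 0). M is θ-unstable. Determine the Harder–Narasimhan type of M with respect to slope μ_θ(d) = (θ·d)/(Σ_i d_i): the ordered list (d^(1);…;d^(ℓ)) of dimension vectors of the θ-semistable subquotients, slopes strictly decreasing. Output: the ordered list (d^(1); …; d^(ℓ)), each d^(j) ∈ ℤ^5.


Interval decomposition of M: I[1,1]^2, I[1,2], I[1,4], I[3,3]^3, I[5,5].
HN type (ℓ=4): μ^(1)=13; μ^(2)=5; μ^(3)=-5; μ^(4)=-7

((0, 0, 0, 1, 0); (0, 0, 4, 0, 1); (0, 2, 0, 0, 0); (4, 0, 0, 0, 0))


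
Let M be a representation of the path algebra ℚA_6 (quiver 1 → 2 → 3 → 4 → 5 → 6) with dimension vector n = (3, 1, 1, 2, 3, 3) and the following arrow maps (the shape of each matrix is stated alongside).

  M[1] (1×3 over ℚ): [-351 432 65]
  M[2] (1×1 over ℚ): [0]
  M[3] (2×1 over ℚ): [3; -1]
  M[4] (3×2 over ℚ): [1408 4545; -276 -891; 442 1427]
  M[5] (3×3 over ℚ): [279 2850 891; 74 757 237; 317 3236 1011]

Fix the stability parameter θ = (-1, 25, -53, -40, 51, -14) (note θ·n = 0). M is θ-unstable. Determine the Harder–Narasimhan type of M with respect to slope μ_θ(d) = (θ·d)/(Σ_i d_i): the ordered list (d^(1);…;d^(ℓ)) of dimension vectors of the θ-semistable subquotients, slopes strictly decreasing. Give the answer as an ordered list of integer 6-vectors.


Via rank(M_{q-1}∘⋯∘M_p): M ≅ I[1,1]^2, I[1,2], I[3,5], I[4,6], I[5,6], I[6,6].
μ_θ-semistable layers: μ^(1)=51; μ^(2)=25; μ^(3)=37/2; μ^(4)=-1; μ^(5)=-14; μ^(6)=-40; μ^(7)=-53

((0, 0, 0, 0, 1, 0); (0, 1, 0, 0, 0, 0); (0, 0, 0, 0, 2, 2); (3, 0, 0, 0, 0, 0); (0, 0, 0, 0, 0, 1); (0, 0, 0, 2, 0, 0); (0, 0, 1, 0, 0, 0))


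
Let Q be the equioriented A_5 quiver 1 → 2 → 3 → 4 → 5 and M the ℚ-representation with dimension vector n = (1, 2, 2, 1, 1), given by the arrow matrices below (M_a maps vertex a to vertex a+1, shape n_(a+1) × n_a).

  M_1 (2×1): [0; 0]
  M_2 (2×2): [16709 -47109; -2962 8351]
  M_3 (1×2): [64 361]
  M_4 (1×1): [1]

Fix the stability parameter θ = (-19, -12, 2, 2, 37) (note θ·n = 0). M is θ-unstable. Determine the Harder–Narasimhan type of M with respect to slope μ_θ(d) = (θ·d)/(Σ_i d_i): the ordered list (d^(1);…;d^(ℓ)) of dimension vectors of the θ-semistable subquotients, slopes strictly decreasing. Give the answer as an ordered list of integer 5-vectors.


Barcode: M ≅ I[1,1], I[2,3], I[2,5]. HN layers by μ_θ (4 steps, strictly decreasing):
  μ^(1)=37; μ^(2)=2; μ^(3)=-12; μ^(4)=-19

((0, 0, 0, 0, 1); (0, 0, 2, 1, 0); (0, 2, 0, 0, 0); (1, 0, 0, 0, 0))


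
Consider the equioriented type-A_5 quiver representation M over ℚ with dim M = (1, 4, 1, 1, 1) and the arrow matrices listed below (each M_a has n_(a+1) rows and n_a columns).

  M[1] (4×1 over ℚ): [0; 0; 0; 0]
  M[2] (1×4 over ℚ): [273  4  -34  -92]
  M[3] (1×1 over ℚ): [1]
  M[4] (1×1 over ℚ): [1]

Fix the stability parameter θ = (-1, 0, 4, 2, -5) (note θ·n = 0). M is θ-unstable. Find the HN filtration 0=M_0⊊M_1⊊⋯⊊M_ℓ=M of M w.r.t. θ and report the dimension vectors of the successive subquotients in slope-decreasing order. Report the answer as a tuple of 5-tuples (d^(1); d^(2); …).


Barcode: M ≅ I[1,1], I[2,2]^3, I[2,5]. HN layers by μ_θ (3 steps, strictly decreasing):
  μ^(1)=1/3; μ^(2)=0; μ^(3)=-1

((0, 0, 1, 1, 1); (0, 4, 0, 0, 0); (1, 0, 0, 0, 0))


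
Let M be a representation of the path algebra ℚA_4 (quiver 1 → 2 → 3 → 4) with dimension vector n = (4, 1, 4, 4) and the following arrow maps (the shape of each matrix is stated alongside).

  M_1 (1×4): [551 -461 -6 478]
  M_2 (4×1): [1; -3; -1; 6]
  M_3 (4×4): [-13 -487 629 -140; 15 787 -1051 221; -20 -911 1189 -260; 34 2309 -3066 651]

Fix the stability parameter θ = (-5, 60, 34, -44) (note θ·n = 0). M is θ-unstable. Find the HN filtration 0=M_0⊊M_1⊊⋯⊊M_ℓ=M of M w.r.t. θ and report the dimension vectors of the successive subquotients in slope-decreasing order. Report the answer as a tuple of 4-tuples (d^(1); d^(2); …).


Barcode: M ≅ I[1,1]^3, I[1,4], I[3,4]^3. HN layers by μ_θ (2 steps, strictly decreasing):
  μ^(1)=50/3; μ^(2)=-5

((0, 1, 1, 1); (4, 0, 3, 3))


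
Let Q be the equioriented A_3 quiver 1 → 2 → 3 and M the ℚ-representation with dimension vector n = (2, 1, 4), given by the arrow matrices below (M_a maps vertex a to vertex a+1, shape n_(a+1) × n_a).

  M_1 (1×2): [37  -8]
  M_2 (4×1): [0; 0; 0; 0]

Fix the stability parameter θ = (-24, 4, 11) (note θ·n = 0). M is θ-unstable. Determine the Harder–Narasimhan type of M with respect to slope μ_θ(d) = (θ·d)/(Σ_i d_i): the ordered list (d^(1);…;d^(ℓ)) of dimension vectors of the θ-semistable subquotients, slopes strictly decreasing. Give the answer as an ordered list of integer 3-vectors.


Interval decomposition of M: I[1,1], I[1,2], I[3,3]^4.
HN type (ℓ=3): μ^(1)=11; μ^(2)=4; μ^(3)=-24

((0, 0, 4); (0, 1, 0); (2, 0, 0))


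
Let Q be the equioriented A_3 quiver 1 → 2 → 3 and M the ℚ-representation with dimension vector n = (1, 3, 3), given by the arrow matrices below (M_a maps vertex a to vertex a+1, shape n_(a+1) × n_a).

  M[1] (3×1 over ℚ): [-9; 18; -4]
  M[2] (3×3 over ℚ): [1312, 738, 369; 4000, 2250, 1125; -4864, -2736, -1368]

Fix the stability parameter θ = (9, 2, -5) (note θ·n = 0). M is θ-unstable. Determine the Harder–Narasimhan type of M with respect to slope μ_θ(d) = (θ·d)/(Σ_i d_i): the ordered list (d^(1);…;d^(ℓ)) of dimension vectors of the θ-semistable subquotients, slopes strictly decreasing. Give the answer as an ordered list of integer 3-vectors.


Via rank(M_{q-1}∘⋯∘M_p): M ≅ I[1,2], I[2,2], I[2,3], I[3,3]^2.
μ_θ-semistable layers: μ^(1)=11/2; μ^(2)=2; μ^(3)=-3/2; μ^(4)=-5

((1, 1, 0); (0, 1, 0); (0, 1, 1); (0, 0, 2))


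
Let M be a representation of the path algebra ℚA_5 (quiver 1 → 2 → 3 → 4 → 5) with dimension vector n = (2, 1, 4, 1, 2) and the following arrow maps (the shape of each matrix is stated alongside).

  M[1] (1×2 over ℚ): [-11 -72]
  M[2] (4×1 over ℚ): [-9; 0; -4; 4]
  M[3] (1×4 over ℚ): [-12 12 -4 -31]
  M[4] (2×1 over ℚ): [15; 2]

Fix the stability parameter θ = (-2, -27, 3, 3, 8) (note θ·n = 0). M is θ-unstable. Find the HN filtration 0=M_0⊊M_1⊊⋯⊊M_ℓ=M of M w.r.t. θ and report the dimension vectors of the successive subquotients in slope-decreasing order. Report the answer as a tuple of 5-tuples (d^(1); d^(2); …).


Interval decomposition of M: I[1,1], I[1,3], I[3,3]^2, I[3,5], I[5,5].
HN type (ℓ=4): μ^(1)=8; μ^(2)=3; μ^(3)=-2; μ^(4)=-29/2

((0, 0, 0, 0, 2); (0, 0, 4, 1, 0); (1, 0, 0, 0, 0); (1, 1, 0, 0, 0))


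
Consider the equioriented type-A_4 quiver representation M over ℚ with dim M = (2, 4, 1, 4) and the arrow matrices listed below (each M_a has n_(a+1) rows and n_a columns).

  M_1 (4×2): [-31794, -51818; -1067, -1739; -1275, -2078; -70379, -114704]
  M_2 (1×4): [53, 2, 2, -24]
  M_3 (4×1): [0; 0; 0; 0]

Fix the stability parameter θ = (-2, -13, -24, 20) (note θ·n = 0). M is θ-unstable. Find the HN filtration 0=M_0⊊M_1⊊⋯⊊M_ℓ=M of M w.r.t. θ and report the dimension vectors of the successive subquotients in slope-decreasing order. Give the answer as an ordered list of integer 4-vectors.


Interval decomposition of M: I[1,2], I[1,3], I[2,2]^2, I[4,4]^4.
HN type (ℓ=3): μ^(1)=20; μ^(2)=-15/2; μ^(3)=-13

((0, 0, 0, 4); (1, 1, 0, 0); (1, 3, 1, 0))


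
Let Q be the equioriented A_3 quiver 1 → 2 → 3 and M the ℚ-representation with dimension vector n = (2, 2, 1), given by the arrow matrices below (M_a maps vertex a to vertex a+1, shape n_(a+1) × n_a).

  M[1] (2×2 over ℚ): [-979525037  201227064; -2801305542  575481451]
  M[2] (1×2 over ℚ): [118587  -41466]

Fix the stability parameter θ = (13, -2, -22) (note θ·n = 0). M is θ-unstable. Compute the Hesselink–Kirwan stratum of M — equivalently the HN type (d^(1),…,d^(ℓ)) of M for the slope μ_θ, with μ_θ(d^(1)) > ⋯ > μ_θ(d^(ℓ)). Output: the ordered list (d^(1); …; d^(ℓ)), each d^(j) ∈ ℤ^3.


Via rank(M_{q-1}∘⋯∘M_p): M ≅ I[1,2], I[1,3].
μ_θ-semistable layers: μ^(1)=11/2; μ^(2)=-11/3

((1, 1, 0); (1, 1, 1))


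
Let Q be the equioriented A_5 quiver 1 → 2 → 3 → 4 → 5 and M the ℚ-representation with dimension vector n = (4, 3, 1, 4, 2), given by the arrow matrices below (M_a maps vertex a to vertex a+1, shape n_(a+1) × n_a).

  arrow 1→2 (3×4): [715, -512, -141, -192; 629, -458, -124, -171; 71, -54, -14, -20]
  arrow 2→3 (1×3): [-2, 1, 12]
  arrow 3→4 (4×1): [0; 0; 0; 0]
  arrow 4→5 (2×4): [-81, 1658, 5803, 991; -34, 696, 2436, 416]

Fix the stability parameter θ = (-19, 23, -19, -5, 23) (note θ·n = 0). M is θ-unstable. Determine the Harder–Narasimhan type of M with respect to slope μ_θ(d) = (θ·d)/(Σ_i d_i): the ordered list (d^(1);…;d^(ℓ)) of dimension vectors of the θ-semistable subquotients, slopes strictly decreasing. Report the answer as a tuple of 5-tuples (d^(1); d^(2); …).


Barcode: M ≅ I[1,1], I[1,2]^2, I[1,3], I[4,4]^2, I[4,5]^2. HN layers by μ_θ (4 steps, strictly decreasing):
  μ^(1)=23; μ^(2)=2; μ^(3)=-5; μ^(4)=-19

((0, 2, 0, 0, 2); (0, 1, 1, 0, 0); (0, 0, 0, 4, 0); (4, 0, 0, 0, 0))


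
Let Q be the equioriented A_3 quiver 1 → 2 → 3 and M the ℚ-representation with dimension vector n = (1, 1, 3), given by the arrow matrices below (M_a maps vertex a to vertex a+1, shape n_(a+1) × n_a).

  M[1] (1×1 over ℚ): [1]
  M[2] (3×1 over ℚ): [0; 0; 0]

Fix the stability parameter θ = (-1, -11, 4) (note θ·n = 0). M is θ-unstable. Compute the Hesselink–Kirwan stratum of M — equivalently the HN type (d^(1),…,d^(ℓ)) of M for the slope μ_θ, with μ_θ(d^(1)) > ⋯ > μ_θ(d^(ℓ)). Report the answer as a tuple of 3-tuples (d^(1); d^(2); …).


Via rank(M_{q-1}∘⋯∘M_p): M ≅ I[1,2], I[3,3]^3.
μ_θ-semistable layers: μ^(1)=4; μ^(2)=-6

((0, 0, 3); (1, 1, 0))


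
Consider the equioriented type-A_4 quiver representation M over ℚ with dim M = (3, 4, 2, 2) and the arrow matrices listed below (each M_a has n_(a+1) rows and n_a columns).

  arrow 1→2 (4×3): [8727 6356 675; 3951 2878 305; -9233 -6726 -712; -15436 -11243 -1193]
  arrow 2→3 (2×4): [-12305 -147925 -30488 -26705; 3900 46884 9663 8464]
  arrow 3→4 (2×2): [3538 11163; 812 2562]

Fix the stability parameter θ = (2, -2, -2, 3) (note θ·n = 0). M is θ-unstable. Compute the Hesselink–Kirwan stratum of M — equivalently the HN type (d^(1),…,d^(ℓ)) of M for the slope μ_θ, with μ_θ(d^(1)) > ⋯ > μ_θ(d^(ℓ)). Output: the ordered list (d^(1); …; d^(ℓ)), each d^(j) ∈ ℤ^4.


Interval decomposition of M: I[1,2], I[1,3], I[1,4], I[2,2], I[4,4].
HN type (ℓ=4): μ^(1)=3; μ^(2)=0; μ^(3)=-2/3; μ^(4)=-2

((0, 0, 0, 2); (1, 1, 0, 0); (2, 2, 2, 0); (0, 1, 0, 0))


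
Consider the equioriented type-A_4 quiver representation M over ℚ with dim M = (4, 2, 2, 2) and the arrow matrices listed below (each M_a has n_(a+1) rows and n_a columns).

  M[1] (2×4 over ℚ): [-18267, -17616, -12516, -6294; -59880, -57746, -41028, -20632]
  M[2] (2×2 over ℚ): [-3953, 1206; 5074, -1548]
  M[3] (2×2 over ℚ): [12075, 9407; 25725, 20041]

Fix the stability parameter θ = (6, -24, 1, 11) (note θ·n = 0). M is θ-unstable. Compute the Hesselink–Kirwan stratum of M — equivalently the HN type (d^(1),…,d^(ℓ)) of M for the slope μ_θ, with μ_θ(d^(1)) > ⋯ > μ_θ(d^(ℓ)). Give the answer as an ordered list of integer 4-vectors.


Barcode: M ≅ I[1,1]^2, I[1,2], I[1,4], I[3,3], I[4,4]. HN layers by μ_θ (4 steps, strictly decreasing):
  μ^(1)=11; μ^(2)=6; μ^(3)=1; μ^(4)=-9

((0, 0, 0, 2); (2, 0, 0, 0); (0, 0, 2, 0); (2, 2, 0, 0))


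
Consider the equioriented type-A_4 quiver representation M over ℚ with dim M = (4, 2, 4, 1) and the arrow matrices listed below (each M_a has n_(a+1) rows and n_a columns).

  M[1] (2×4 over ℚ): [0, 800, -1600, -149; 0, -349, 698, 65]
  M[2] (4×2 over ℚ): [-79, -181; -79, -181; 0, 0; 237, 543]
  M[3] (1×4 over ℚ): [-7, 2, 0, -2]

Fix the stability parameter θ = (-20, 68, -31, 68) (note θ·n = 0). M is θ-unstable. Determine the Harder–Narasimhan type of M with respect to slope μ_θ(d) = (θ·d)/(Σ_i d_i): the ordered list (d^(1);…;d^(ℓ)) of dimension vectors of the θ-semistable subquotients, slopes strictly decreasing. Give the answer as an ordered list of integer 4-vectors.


Barcode: M ≅ I[1,1]^2, I[1,2], I[1,4], I[3,3]^3. HN layers by μ_θ (4 steps, strictly decreasing):
  μ^(1)=68; μ^(2)=37/2; μ^(3)=-20; μ^(4)=-31

((0, 1, 0, 1); (0, 1, 1, 0); (4, 0, 0, 0); (0, 0, 3, 0))


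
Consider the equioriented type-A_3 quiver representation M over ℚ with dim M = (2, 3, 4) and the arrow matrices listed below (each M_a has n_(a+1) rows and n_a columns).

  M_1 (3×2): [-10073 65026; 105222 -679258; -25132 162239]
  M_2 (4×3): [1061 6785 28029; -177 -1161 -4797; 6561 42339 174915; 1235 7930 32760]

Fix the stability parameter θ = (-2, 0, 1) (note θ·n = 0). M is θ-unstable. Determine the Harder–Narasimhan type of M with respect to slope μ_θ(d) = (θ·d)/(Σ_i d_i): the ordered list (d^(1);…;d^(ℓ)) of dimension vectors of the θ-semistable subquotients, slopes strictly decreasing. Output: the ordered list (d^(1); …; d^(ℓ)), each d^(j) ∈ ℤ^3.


Via rank(M_{q-1}∘⋯∘M_p): M ≅ I[1,3]^2, I[2,2], I[3,3]^2.
μ_θ-semistable layers: μ^(1)=1; μ^(2)=0; μ^(3)=-2

((0, 0, 4); (0, 3, 0); (2, 0, 0))


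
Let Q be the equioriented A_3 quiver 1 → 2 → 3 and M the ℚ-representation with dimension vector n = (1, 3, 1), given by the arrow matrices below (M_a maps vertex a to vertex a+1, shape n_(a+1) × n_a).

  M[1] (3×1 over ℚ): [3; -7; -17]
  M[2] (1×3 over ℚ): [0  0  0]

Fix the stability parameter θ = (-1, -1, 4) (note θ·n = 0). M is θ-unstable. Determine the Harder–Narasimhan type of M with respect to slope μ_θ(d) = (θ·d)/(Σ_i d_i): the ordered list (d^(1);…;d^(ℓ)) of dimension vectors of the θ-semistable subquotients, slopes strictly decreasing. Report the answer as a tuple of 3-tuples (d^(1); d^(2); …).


Interval decomposition of M: I[1,2], I[2,2]^2, I[3,3].
HN type (ℓ=2): μ^(1)=4; μ^(2)=-1

((0, 0, 1); (1, 3, 0))


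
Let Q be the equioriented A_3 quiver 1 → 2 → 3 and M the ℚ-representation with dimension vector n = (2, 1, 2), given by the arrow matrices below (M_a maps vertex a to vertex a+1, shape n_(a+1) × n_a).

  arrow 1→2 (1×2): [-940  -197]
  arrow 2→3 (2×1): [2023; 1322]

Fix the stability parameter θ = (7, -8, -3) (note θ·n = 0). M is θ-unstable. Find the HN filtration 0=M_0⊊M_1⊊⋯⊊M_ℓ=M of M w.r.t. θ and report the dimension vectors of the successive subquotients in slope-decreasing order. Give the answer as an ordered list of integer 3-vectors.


Via rank(M_{q-1}∘⋯∘M_p): M ≅ I[1,1], I[1,3], I[3,3].
μ_θ-semistable layers: μ^(1)=7; μ^(2)=-4/3; μ^(3)=-3

((1, 0, 0); (1, 1, 1); (0, 0, 1))


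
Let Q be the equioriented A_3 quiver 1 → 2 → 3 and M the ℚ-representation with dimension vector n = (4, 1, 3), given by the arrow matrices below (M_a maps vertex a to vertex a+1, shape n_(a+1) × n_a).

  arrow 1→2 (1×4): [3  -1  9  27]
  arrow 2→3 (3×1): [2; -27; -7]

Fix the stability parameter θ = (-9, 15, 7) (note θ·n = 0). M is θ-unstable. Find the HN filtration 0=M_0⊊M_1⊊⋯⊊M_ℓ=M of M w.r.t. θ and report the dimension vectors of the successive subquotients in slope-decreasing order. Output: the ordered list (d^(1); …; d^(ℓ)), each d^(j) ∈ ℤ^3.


Barcode: M ≅ I[1,1]^3, I[1,3], I[3,3]^2. HN layers by μ_θ (3 steps, strictly decreasing):
  μ^(1)=11; μ^(2)=7; μ^(3)=-9

((0, 1, 1); (0, 0, 2); (4, 0, 0))


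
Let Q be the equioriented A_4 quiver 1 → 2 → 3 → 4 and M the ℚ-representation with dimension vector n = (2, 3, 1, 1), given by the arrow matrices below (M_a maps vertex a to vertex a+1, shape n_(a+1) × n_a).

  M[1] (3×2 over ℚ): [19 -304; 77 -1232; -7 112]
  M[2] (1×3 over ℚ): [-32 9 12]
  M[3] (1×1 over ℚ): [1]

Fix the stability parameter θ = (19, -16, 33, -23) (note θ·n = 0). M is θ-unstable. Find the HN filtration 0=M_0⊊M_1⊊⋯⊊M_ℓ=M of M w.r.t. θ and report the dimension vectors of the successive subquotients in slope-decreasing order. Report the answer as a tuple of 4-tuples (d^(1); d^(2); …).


Via rank(M_{q-1}∘⋯∘M_p): M ≅ I[1,1], I[1,4], I[2,2]^2.
μ_θ-semistable layers: μ^(1)=19; μ^(2)=5; μ^(3)=3/2; μ^(4)=-16

((1, 0, 0, 0); (0, 0, 1, 1); (1, 1, 0, 0); (0, 2, 0, 0))


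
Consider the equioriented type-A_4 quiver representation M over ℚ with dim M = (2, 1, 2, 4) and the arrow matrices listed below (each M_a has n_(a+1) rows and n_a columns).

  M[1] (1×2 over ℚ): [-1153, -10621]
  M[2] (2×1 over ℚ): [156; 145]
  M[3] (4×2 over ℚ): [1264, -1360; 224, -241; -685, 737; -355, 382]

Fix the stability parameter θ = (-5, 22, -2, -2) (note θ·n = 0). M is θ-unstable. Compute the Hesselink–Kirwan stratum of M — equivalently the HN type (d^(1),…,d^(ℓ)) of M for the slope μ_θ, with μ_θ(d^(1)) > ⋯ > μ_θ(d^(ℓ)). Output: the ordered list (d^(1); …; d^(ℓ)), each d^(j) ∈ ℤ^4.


Barcode: M ≅ I[1,1], I[1,4], I[3,4], I[4,4]^2. HN layers by μ_θ (3 steps, strictly decreasing):
  μ^(1)=6; μ^(2)=-2; μ^(3)=-5

((0, 1, 1, 1); (0, 0, 1, 3); (2, 0, 0, 0))


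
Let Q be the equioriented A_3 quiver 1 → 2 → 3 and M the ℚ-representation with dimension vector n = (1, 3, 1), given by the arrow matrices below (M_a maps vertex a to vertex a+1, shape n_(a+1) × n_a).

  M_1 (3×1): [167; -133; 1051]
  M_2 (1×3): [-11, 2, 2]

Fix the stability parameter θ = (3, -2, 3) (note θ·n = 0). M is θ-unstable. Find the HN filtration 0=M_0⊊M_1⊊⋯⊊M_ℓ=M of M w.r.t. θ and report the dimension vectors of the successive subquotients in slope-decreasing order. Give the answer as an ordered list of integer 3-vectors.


Barcode: M ≅ I[1,3], I[2,2]^2. HN layers by μ_θ (3 steps, strictly decreasing):
  μ^(1)=3; μ^(2)=1/2; μ^(3)=-2

((0, 0, 1); (1, 1, 0); (0, 2, 0))


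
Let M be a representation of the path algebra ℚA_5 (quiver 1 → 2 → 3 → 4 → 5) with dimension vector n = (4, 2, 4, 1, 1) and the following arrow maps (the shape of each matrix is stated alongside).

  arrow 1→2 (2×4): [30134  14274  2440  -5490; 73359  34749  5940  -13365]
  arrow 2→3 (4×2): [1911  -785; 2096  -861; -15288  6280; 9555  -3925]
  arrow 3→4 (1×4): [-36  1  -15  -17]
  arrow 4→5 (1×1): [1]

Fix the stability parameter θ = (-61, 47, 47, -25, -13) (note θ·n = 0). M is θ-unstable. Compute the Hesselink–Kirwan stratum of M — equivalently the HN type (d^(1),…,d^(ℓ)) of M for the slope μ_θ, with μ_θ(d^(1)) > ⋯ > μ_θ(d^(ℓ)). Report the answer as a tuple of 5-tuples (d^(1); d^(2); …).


Interval decomposition of M: I[1,1]^3, I[1,5], I[2,3], I[3,3]^2.
HN type (ℓ=3): μ^(1)=47; μ^(2)=14; μ^(3)=-61

((0, 1, 3, 0, 0); (0, 1, 1, 1, 1); (4, 0, 0, 0, 0))


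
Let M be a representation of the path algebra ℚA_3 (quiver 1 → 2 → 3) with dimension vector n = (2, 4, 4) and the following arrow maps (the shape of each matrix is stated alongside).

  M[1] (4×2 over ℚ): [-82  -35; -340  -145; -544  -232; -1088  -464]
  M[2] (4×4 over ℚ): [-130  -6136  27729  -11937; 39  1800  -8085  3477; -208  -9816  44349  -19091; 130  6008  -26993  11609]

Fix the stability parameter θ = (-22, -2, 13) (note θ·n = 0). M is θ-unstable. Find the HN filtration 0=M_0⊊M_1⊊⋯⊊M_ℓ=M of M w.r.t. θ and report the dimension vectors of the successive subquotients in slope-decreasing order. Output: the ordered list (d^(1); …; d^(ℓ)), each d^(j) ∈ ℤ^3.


Barcode: M ≅ I[1,2], I[1,3], I[2,3]^2, I[3,3]. HN layers by μ_θ (3 steps, strictly decreasing):
  μ^(1)=13; μ^(2)=-2; μ^(3)=-22

((0, 0, 4); (0, 4, 0); (2, 0, 0))


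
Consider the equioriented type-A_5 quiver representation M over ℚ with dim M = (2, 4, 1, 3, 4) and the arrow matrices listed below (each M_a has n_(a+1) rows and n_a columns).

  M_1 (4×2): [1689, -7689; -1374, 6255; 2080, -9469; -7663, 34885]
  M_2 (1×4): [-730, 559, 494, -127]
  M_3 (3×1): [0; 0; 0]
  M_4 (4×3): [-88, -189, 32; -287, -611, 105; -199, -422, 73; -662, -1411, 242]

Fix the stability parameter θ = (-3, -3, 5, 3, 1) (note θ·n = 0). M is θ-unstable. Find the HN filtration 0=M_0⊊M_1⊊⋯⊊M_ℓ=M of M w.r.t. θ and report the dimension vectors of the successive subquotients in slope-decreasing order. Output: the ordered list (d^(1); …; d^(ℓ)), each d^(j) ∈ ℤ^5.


Interval decomposition of M: I[1,2], I[1,3], I[2,2]^2, I[4,4], I[4,5]^2, I[5,5]^2.
HN type (ℓ=5): μ^(1)=5; μ^(2)=3; μ^(3)=2; μ^(4)=1; μ^(5)=-3

((0, 0, 1, 0, 0); (0, 0, 0, 1, 0); (0, 0, 0, 2, 2); (0, 0, 0, 0, 2); (2, 4, 0, 0, 0))


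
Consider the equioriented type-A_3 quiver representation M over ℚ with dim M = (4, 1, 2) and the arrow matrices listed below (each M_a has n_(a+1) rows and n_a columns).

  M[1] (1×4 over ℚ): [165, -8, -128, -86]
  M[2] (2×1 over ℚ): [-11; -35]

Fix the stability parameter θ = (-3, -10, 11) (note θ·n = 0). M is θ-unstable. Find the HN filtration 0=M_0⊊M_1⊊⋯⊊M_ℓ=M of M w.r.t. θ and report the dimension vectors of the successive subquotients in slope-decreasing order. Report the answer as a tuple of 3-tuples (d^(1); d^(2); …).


Via rank(M_{q-1}∘⋯∘M_p): M ≅ I[1,1]^3, I[1,3], I[3,3].
μ_θ-semistable layers: μ^(1)=11; μ^(2)=-3; μ^(3)=-13/2

((0, 0, 2); (3, 0, 0); (1, 1, 0))


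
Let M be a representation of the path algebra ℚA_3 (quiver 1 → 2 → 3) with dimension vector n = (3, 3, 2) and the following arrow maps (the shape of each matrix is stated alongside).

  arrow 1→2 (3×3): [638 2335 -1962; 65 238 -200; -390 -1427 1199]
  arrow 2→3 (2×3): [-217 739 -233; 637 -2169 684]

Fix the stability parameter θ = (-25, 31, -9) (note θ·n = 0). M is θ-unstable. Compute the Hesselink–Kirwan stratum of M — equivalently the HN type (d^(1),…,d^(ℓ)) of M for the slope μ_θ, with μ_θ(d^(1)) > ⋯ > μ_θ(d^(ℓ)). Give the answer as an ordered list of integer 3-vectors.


Interval decomposition of M: I[1,2], I[1,3]^2.
HN type (ℓ=3): μ^(1)=31; μ^(2)=11; μ^(3)=-25

((0, 1, 0); (0, 2, 2); (3, 0, 0))


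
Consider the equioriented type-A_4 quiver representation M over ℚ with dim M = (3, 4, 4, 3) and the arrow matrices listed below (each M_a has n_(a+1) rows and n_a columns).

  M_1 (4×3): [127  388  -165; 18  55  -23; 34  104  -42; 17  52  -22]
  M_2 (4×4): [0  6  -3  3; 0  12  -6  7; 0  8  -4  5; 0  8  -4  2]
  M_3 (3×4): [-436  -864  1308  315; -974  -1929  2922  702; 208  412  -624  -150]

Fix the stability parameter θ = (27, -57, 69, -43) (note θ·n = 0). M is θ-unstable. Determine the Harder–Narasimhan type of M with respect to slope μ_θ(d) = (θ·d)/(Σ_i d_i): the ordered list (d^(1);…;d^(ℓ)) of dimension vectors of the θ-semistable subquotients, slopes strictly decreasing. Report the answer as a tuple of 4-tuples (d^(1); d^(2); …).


Barcode: M ≅ I[1,2], I[1,3], I[1,4], I[2,2], I[3,3], I[3,4], I[4,4]. HN layers by μ_θ (5 steps, strictly decreasing):
  μ^(1)=69; μ^(2)=13; μ^(3)=-15; μ^(4)=-43; μ^(5)=-57

((0, 0, 2, 0); (0, 0, 2, 2); (3, 3, 0, 0); (0, 0, 0, 1); (0, 1, 0, 0))


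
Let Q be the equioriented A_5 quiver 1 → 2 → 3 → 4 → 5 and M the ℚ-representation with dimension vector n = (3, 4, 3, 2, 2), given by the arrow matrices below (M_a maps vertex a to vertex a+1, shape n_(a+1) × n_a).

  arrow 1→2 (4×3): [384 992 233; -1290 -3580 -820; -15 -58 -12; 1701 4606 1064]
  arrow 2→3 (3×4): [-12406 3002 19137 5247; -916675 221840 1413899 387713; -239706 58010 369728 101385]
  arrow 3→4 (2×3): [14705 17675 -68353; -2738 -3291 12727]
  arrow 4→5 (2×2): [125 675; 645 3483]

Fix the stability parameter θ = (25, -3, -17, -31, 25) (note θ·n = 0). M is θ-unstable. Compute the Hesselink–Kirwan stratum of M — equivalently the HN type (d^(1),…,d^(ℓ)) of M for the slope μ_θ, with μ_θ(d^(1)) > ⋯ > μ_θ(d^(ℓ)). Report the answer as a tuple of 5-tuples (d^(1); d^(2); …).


Barcode: M ≅ I[1,1], I[1,3], I[1,4], I[2,2], I[2,5], I[5,5]. HN layers by μ_θ (5 steps, strictly decreasing):
  μ^(1)=25; μ^(2)=5/3; μ^(3)=-3; μ^(4)=-13/2; μ^(5)=-17

((1, 0, 0, 0, 2); (1, 1, 1, 0, 0); (0, 1, 0, 0, 0); (1, 1, 1, 1, 0); (0, 1, 1, 1, 0))


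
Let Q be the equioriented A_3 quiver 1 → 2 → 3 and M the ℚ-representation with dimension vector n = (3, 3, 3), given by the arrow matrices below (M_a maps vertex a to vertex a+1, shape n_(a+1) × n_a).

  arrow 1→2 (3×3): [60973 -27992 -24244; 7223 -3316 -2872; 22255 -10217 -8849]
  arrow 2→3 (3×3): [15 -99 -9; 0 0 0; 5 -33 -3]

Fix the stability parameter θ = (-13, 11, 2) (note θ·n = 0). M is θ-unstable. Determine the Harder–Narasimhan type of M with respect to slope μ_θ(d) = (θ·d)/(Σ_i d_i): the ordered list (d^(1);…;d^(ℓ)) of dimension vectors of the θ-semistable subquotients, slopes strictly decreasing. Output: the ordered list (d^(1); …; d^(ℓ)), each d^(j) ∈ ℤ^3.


Barcode: M ≅ I[1,1], I[1,2], I[1,3], I[2,2], I[3,3]^2. HN layers by μ_θ (4 steps, strictly decreasing):
  μ^(1)=11; μ^(2)=13/2; μ^(3)=2; μ^(4)=-13

((0, 2, 0); (0, 1, 1); (0, 0, 2); (3, 0, 0))


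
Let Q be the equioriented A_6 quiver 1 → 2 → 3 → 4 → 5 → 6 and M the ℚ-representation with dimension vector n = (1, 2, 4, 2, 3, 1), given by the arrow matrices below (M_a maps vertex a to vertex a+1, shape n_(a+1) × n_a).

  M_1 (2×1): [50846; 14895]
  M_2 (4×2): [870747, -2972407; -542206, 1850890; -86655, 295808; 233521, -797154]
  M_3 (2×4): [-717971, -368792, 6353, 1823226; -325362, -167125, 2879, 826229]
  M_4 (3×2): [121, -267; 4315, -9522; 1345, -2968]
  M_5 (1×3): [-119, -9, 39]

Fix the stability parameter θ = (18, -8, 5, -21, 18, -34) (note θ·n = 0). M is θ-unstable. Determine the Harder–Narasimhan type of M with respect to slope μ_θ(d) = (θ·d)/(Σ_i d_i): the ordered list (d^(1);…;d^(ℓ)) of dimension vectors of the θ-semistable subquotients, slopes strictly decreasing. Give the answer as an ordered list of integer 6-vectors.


Barcode: M ≅ I[1,6], I[2,3], I[3,3], I[3,5], I[5,5]. HN layers by μ_θ (4 steps, strictly decreasing):
  μ^(1)=18; μ^(2)=5; μ^(3)=-11/3; μ^(4)=-8

((0, 0, 0, 0, 2, 0); (0, 0, 2, 0, 0, 0); (1, 1, 1, 1, 1, 1); (0, 1, 1, 1, 0, 0))


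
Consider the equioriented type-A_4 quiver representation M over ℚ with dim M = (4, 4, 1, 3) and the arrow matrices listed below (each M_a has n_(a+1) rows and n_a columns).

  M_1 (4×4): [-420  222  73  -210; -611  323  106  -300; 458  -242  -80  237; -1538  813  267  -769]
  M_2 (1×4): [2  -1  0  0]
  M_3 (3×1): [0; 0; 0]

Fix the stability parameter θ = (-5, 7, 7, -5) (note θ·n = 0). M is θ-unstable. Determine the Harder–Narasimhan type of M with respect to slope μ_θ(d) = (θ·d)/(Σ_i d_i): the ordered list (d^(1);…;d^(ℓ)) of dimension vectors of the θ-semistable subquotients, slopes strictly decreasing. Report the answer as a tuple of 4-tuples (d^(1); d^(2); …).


Barcode: M ≅ I[1,2]^3, I[1,3], I[4,4]^3. HN layers by μ_θ (2 steps, strictly decreasing):
  μ^(1)=7; μ^(2)=-5

((0, 4, 1, 0); (4, 0, 0, 3))


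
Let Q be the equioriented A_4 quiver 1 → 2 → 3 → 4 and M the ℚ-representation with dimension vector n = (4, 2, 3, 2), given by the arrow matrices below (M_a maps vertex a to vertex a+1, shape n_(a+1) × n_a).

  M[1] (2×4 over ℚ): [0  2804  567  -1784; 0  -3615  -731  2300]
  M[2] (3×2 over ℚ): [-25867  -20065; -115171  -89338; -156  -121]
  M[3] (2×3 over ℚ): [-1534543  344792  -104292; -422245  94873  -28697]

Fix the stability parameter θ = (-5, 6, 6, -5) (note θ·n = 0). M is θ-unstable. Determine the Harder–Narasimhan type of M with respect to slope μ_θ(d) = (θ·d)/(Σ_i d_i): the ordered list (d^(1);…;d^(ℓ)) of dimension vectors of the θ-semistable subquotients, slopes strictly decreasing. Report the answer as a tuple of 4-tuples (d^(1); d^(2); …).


Interval decomposition of M: I[1,1]^2, I[1,4]^2, I[3,3].
HN type (ℓ=3): μ^(1)=6; μ^(2)=7/3; μ^(3)=-5

((0, 0, 1, 0); (0, 2, 2, 2); (4, 0, 0, 0))


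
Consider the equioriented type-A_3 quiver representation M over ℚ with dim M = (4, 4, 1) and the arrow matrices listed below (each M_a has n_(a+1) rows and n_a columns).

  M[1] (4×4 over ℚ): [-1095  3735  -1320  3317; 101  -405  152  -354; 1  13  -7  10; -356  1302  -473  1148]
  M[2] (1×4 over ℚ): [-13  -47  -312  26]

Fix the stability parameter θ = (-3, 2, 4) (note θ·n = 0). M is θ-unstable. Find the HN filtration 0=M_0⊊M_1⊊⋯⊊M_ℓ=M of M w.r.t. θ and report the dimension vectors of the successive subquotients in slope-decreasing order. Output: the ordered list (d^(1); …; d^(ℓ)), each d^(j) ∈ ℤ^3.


Barcode: M ≅ I[1,1], I[1,2]^2, I[1,3], I[2,2]. HN layers by μ_θ (3 steps, strictly decreasing):
  μ^(1)=4; μ^(2)=2; μ^(3)=-3

((0, 0, 1); (0, 4, 0); (4, 0, 0))


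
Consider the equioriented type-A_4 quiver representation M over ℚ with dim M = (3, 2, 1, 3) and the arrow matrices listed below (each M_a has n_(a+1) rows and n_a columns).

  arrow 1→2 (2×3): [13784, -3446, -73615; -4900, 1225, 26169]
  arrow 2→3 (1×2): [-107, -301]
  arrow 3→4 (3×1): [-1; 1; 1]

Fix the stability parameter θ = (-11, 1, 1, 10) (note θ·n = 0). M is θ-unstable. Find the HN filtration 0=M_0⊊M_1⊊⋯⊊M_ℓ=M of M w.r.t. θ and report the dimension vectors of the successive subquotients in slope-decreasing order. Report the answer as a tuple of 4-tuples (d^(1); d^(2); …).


Interval decomposition of M: I[1,1], I[1,2], I[1,4], I[4,4]^2.
HN type (ℓ=3): μ^(1)=10; μ^(2)=1; μ^(3)=-11

((0, 0, 0, 3); (0, 2, 1, 0); (3, 0, 0, 0))


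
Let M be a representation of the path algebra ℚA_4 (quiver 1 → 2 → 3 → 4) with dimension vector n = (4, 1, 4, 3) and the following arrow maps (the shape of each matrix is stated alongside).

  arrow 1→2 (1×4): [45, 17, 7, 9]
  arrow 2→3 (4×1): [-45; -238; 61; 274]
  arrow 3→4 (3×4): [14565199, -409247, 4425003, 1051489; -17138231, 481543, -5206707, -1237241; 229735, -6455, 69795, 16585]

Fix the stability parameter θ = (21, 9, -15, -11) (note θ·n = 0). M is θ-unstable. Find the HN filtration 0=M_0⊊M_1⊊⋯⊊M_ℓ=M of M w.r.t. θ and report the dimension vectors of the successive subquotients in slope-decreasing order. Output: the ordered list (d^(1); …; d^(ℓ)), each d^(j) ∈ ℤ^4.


Via rank(M_{q-1}∘⋯∘M_p): M ≅ I[1,1]^3, I[1,3], I[3,3]^2, I[3,4], I[4,4]^2.
μ_θ-semistable layers: μ^(1)=21; μ^(2)=5; μ^(3)=-11; μ^(4)=-15

((3, 0, 0, 0); (1, 1, 1, 0); (0, 0, 0, 3); (0, 0, 3, 0))


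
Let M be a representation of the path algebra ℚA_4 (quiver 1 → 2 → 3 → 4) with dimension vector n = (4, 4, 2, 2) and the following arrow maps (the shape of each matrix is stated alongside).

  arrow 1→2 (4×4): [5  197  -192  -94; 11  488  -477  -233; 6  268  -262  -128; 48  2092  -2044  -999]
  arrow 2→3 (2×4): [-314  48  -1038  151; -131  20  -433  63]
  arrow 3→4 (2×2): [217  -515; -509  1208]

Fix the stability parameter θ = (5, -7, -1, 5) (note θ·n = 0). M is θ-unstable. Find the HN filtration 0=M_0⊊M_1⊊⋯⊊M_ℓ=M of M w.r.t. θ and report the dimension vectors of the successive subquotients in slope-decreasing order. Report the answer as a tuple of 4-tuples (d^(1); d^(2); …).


Via rank(M_{q-1}∘⋯∘M_p): M ≅ I[1,1], I[1,2], I[1,4]^2, I[2,2].
μ_θ-semistable layers: μ^(1)=5; μ^(2)=-1; μ^(3)=-7

((1, 0, 0, 2); (3, 3, 2, 0); (0, 1, 0, 0))


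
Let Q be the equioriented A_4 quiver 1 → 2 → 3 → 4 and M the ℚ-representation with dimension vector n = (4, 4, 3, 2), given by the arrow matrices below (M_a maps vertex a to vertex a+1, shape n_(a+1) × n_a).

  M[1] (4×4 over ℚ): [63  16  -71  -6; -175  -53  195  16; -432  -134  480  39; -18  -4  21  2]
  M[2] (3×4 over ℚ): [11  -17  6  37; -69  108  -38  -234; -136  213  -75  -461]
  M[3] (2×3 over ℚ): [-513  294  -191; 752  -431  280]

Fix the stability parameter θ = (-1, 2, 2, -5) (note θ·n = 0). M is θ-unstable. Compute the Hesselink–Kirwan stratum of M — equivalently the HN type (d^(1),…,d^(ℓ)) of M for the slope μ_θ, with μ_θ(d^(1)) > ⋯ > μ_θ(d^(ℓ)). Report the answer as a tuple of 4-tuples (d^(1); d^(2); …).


Interval decomposition of M: I[1,2], I[1,3], I[1,4]^2.
HN type (ℓ=3): μ^(1)=2; μ^(2)=-1/3; μ^(3)=-1

((0, 2, 1, 0); (0, 2, 2, 2); (4, 0, 0, 0))


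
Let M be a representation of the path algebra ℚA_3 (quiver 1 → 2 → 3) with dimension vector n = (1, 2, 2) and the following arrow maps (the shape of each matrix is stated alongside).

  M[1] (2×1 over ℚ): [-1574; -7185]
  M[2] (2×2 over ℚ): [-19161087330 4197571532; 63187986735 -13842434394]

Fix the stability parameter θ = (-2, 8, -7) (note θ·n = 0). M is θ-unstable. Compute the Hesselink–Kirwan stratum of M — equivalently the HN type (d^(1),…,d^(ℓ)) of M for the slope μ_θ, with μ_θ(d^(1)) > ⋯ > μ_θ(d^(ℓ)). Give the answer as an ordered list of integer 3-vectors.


Interval decomposition of M: I[1,2], I[2,3], I[3,3].
HN type (ℓ=4): μ^(1)=8; μ^(2)=1/2; μ^(3)=-2; μ^(4)=-7

((0, 1, 0); (0, 1, 1); (1, 0, 0); (0, 0, 1))


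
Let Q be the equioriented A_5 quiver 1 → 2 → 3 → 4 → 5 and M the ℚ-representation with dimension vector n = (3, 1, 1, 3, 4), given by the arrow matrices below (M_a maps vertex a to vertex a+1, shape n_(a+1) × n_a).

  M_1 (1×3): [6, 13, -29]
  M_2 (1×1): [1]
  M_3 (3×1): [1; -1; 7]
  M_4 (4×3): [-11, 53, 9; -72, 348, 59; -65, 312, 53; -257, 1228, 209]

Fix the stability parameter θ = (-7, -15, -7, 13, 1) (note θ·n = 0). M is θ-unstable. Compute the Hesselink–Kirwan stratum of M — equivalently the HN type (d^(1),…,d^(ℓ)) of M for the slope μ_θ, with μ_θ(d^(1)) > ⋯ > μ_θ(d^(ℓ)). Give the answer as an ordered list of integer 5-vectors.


Interval decomposition of M: I[1,1]^2, I[1,5], I[4,5]^2, I[5,5].
HN type (ℓ=4): μ^(1)=7; μ^(2)=1; μ^(3)=-7; μ^(4)=-11

((0, 0, 0, 3, 3); (0, 0, 0, 0, 1); (2, 0, 1, 0, 0); (1, 1, 0, 0, 0))


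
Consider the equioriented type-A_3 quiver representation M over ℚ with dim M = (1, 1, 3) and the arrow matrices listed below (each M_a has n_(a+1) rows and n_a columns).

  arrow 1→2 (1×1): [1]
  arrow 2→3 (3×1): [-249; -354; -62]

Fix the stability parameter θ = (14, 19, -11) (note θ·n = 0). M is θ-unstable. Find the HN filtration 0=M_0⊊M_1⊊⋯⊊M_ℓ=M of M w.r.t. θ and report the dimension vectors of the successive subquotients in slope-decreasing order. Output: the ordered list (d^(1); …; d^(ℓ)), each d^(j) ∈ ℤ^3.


Via rank(M_{q-1}∘⋯∘M_p): M ≅ I[1,3], I[3,3]^2.
μ_θ-semistable layers: μ^(1)=22/3; μ^(2)=-11

((1, 1, 1); (0, 0, 2))


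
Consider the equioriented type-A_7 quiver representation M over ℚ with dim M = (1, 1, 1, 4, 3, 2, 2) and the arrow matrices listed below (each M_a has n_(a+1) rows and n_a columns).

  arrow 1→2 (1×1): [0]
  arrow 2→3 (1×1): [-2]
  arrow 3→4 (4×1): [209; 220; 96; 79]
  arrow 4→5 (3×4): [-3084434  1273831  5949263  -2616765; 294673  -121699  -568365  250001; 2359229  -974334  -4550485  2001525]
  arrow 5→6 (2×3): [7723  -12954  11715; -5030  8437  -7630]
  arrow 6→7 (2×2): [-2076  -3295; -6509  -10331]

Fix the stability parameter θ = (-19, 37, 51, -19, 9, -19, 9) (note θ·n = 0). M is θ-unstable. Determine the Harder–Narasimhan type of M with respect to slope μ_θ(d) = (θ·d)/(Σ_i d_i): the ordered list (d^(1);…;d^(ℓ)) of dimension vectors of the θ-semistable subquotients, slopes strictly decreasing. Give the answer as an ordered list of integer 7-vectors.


Via rank(M_{q-1}∘⋯∘M_p): M ≅ I[1,1], I[2,7], I[4,4], I[4,5], I[4,7].
μ_θ-semistable layers: μ^(1)=34/3; μ^(2)=9; μ^(3)=-5; μ^(4)=-19

((0, 1, 1, 1, 1, 1, 1); (0, 0, 0, 0, 1, 0, 1); (0, 0, 0, 0, 1, 1, 0); (1, 0, 0, 3, 0, 0, 0))


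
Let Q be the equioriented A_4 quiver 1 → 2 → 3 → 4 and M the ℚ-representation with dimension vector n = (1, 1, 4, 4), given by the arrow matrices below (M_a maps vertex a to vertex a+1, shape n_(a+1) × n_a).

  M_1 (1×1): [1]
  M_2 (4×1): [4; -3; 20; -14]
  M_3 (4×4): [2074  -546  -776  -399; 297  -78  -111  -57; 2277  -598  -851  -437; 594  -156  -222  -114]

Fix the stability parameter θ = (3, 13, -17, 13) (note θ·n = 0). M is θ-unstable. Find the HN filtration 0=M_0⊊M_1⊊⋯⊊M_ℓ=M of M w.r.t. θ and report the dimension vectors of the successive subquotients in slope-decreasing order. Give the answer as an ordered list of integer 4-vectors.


Via rank(M_{q-1}∘⋯∘M_p): M ≅ I[1,3], I[3,3], I[3,4]^2, I[4,4]^2.
μ_θ-semistable layers: μ^(1)=13; μ^(2)=-1/3; μ^(3)=-17

((0, 0, 0, 4); (1, 1, 1, 0); (0, 0, 3, 0))


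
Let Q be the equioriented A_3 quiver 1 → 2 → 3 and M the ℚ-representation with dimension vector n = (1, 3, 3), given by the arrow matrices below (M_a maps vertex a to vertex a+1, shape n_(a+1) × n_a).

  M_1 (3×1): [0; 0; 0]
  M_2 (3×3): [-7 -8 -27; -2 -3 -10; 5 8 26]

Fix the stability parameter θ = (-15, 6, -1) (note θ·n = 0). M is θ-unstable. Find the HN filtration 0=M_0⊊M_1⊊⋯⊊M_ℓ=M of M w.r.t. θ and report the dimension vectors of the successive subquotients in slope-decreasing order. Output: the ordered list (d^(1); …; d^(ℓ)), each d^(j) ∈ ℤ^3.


Via rank(M_{q-1}∘⋯∘M_p): M ≅ I[1,1], I[2,3]^3.
μ_θ-semistable layers: μ^(1)=5/2; μ^(2)=-15

((0, 3, 3); (1, 0, 0))
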